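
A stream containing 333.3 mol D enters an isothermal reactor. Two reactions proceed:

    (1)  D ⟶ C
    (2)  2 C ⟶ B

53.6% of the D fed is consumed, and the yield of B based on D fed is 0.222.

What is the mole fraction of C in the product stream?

Conversion of D: D consumed = 1ξ₁ = 0.536 × 333.3 → ξ₁ = 178.6 mol.
Yield of B: 1ξ₂ / 333.3 = 0.222 → ξ₂ = 73.99 mol.
Outlet amounts (n = n₀ + Σ ν·ξ):
  D: 333.3 − 1(178.6) = 154.7
  C: 0 + 1(178.6) − 2(73.99) = 30.66
  B: 0 + 1(73.99) = 73.99
Total out = 259.3 mol; y_C = 30.66 / 259.3 = 0.1183.

0.118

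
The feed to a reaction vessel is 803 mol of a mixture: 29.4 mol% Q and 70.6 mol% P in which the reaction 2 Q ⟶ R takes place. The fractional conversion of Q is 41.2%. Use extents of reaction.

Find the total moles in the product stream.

Q reacted = 0.412 × 236.1 = 97.27 mol; ν_Q = −2, so ξ = 97.27/2 = 48.63 mol.
Outlet amounts (n = n₀ + ν ξ):
  Q: 236.1 − 2(48.63) = 138.8
  R: 0 + 1(48.63) = 48.63
  P: 566.9 (inert)
Total out = 138.8 + 48.63 + 566.9 = 754.4 mol.

754 mol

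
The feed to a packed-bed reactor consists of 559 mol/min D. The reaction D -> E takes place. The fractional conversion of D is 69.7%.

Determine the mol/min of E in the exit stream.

390 mol/min

D reacted = 0.697 × 559 = 389.6 mol/min; ν_D = −1, so ξ = 389.6/1 = 389.6 mol/min.
Outlet amounts (n = n₀ + ν ξ):
  D: 559 − 1(389.6) = 169.4
  E: 0 + 1(389.6) = 389.6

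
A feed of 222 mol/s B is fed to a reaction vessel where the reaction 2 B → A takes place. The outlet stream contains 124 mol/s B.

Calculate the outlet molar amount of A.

49 mol/s

For B: n = n₀ − 2ξ → 124 = 222 − 2ξ, giving ξ = 49 mol/s.
Outlet amounts (n = n₀ + ν ξ):
  B: 222 − 2(49) = 124
  A: 0 + 1(49) = 49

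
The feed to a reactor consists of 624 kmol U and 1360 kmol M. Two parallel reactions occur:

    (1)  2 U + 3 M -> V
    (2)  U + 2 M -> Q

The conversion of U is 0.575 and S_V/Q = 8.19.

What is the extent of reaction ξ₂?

ξ₂ = 20.6 kmol

Conversion of U: U consumed = 0.575 × 624 = 358.8 kmol = 2ξ₁ + 1ξ₂.
Selectivity: 1ξ₁ / (1ξ₂) = 8.19 → ξ₁ = 8.19 ξ₂.
Substitute: (2·8.19 + 1) ξ₂ = 358.8 → ξ₂ = 20.64 kmol, ξ₁ = 169.1 kmol.
Outlet amounts (n = n₀ + Σ ν·ξ):
  U: 624 − 2(169.1) − 1(20.64) = 265.2
  M: 1360 − 3(169.1) − 2(20.64) = 811.5
  V: 0 + 1(169.1) = 169.1
  Q: 0 + 1(20.64) = 20.64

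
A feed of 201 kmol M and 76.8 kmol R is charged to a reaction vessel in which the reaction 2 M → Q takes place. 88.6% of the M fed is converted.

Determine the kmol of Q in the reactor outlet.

89 kmol

M reacted = 0.886 × 201 = 178.1 kmol; ν_M = −2, so ξ = 178.1/2 = 89.04 kmol.
Outlet amounts (n = n₀ + ν ξ):
  M: 201 − 2(89.04) = 22.91
  Q: 0 + 1(89.04) = 89.04
  R: 76.8 (inert)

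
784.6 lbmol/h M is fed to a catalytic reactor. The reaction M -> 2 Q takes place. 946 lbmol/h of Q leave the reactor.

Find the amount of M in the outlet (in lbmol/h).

For Q: n = n₀ + 2ξ → 946 = 0 + 2ξ, giving ξ = 473 lbmol/h.
Outlet amounts (n = n₀ + ν ξ):
  M: 784.6 − 1(473) = 311.6
  Q: 0 + 2(473) = 946

312 lbmol/h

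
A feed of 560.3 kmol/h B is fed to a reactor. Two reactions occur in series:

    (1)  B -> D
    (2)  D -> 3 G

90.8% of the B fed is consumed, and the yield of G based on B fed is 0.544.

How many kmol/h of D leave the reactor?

407 kmol/h

Conversion of B: B consumed = 1ξ₁ = 0.908 × 560.3 → ξ₁ = 508.8 kmol/h.
Yield of G: 3ξ₂ / 560.3 = 0.544 → ξ₂ = 101.6 kmol/h.
Outlet amounts (n = n₀ + Σ ν·ξ):
  B: 560.3 − 1(508.8) = 51.55
  D: 0 + 1(508.8) − 1(101.6) = 407.2
  G: 0 + 3(101.6) = 304.8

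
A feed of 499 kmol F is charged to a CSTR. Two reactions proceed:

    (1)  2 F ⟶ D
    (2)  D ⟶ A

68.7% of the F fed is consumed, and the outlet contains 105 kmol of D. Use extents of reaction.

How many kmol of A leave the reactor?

Conversion of F: F consumed = 2ξ₁ = 0.687 × 499 → ξ₁ = 171.4 kmol.
D balance: n_D = 0 + 1ξ₁ − 1ξ₂ = 105 → ξ₂ = (1·171.4 − 105)/1 = 66.41 kmol.
Outlet amounts (n = n₀ + Σ ν·ξ):
  F: 499 − 2(171.4) = 156.2
  D: 0 + 1(171.4) − 1(66.41) = 105
  A: 0 + 1(66.41) = 66.41

66.4 kmol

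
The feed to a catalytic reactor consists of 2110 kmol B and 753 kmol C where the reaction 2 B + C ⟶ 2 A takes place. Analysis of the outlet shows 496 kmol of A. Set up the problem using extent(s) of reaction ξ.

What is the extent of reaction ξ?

ξ = 248 kmol

For A: n = n₀ + 2ξ → 496 = 0 + 2ξ, giving ξ = 248 kmol.
Outlet amounts (n = n₀ + ν ξ):
  B: 2110 − 2(248) = 1614
  C: 753 − 1(248) = 505
  A: 0 + 2(248) = 496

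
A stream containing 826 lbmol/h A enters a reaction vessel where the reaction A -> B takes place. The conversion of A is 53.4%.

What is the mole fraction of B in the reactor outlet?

0.534

A reacted = 0.534 × 826 = 441.1 lbmol/h; ν_A = −1, so ξ = 441.1/1 = 441.1 lbmol/h.
Outlet amounts (n = n₀ + ν ξ):
  A: 826 − 1(441.1) = 384.9
  B: 0 + 1(441.1) = 441.1
Total out = 826 lbmol/h; y_B = 441.1 / 826 = 0.534.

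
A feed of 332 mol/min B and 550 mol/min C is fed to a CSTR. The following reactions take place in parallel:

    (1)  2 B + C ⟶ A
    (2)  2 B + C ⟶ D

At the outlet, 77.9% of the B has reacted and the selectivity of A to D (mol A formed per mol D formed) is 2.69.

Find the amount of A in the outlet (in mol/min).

94.3 mol/min

Conversion of B: B consumed = 0.779 × 332 = 258.6 mol/min = 2ξ₁ + 2ξ₂.
Selectivity: 1ξ₁ / (1ξ₂) = 2.69 → ξ₁ = 2.69 ξ₂.
Substitute: (2·2.69 + 2) ξ₂ = 258.6 → ξ₂ = 35.04 mol/min, ξ₁ = 94.27 mol/min.
Outlet amounts (n = n₀ + Σ ν·ξ):
  B: 332 − 2(94.27) − 2(35.04) = 73.37
  C: 550 − 1(94.27) − 1(35.04) = 420.7
  A: 0 + 1(94.27) = 94.27
  D: 0 + 1(35.04) = 35.04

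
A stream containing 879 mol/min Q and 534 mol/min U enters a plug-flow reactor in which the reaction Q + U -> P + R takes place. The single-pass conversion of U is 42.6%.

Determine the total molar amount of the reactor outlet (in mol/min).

1410 mol/min

U reacted = 0.426 × 534 = 227.5 mol/min; ν_U = −1, so ξ = 227.5/1 = 227.5 mol/min.
Outlet amounts (n = n₀ + ν ξ):
  Q: 879 − 1(227.5) = 651.5
  U: 534 − 1(227.5) = 306.5
  P: 0 + 1(227.5) = 227.5
  R: 0 + 1(227.5) = 227.5
Total out = 651.5 + 306.5 + 227.5 + 227.5 = 1413 mol/min.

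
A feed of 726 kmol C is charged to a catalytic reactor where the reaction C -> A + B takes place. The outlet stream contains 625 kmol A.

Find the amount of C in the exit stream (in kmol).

101 kmol

For A: n = n₀ + 1ξ → 625 = 0 + 1ξ, giving ξ = 625 kmol.
Outlet amounts (n = n₀ + ν ξ):
  C: 726 − 1(625) = 101
  A: 0 + 1(625) = 625
  B: 0 + 1(625) = 625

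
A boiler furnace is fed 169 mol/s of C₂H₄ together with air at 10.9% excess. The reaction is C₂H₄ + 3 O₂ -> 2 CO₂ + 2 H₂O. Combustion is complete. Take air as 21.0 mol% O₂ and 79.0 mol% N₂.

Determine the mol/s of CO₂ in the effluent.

338 mol/s

Stoichiometric O₂ = 3 × 169 = 507 mol/s; O₂ fed = 507 × 1.109 = 562.3 mol/s.
N₂ fed = 562.3 × 79/21 = 2115 mol/s.
Fuel reacted = 1 × 169 → ξ = 169 mol/s.
Outlet (n = n₀ + ν ξ):
  C₂H₄: 169 − 1(169) = 0
  O₂: 562.3 − 3(169) = 55.26
  N₂: 2115 (inert)
  CO₂: 0 + 2(169) = 338
  H₂O: 0 + 2(169) = 338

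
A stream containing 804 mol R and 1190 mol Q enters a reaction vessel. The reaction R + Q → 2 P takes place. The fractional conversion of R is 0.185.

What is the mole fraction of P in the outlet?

R reacted = 0.185 × 804 = 148.7 mol; ν_R = −1, so ξ = 148.7/1 = 148.7 mol.
Outlet amounts (n = n₀ + ν ξ):
  R: 804 − 1(148.7) = 655.3
  Q: 1190 − 1(148.7) = 1041
  P: 0 + 2(148.7) = 297.5
Total out = 1994 mol; y_P = 297.5 / 1994 = 0.1492.

0.149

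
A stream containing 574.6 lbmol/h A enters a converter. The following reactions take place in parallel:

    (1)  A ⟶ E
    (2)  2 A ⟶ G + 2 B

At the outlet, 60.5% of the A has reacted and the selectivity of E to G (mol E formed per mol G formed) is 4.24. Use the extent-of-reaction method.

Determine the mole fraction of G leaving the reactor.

Conversion of A: A consumed = 0.605 × 574.6 = 347.6 lbmol/h = 1ξ₁ + 2ξ₂.
Selectivity: 1ξ₁ / (1ξ₂) = 4.24 → ξ₁ = 4.24 ξ₂.
Substitute: (1·4.24 + 2) ξ₂ = 347.6 → ξ₂ = 55.71 lbmol/h, ξ₁ = 236.2 lbmol/h.
Outlet amounts (n = n₀ + Σ ν·ξ):
  A: 574.6 − 1(236.2) − 2(55.71) = 227
  E: 0 + 1(236.2) = 236.2
  G: 0 + 1(55.71) = 55.71
  B: 0 + 2(55.71) = 111.4
Total out = 630.3 lbmol/h; y_G = 55.71 / 630.3 = 0.08839.

0.0884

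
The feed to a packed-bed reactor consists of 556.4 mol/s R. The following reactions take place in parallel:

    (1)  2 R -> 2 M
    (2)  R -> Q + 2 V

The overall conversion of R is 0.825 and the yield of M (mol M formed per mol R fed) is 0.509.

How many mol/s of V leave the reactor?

352 mol/s

Yield of M: 2ξ₁ / 556.4 = 0.509 → ξ₁ = 141.6 mol/s.
Conversion of R: 2ξ₁ + 1ξ₂ = 0.825 × 556.4 = 459 → ξ₂ = 175.8 mol/s.
Outlet amounts (n = n₀ + Σ ν·ξ):
  R: 556.4 − 2(141.6) − 1(175.8) = 97.37
  M: 0 + 2(141.6) = 283.2
  Q: 0 + 1(175.8) = 175.8
  V: 0 + 2(175.8) = 351.6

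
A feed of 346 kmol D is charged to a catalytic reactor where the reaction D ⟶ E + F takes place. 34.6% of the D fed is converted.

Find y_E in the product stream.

0.257

D reacted = 0.346 × 346 = 119.7 kmol; ν_D = −1, so ξ = 119.7/1 = 119.7 kmol.
Outlet amounts (n = n₀ + ν ξ):
  D: 346 − 1(119.7) = 226.3
  E: 0 + 1(119.7) = 119.7
  F: 0 + 1(119.7) = 119.7
Total out = 465.7 kmol; y_E = 119.7 / 465.7 = 0.2571.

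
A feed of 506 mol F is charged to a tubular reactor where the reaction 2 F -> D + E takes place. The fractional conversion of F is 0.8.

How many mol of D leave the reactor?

F reacted = 0.8 × 506 = 404.8 mol; ν_F = −2, so ξ = 404.8/2 = 202.4 mol.
Outlet amounts (n = n₀ + ν ξ):
  F: 506 − 2(202.4) = 101.2
  D: 0 + 1(202.4) = 202.4
  E: 0 + 1(202.4) = 202.4

202 mol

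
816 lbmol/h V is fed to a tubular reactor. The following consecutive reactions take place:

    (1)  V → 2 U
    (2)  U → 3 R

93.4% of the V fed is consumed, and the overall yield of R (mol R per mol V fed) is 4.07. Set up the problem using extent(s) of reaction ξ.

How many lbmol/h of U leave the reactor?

417 lbmol/h

Conversion of V: V consumed = 1ξ₁ = 0.934 × 816 → ξ₁ = 762.1 lbmol/h.
Yield of R: 3ξ₂ / 816 = 4.07 → ξ₂ = 1107 lbmol/h.
Outlet amounts (n = n₀ + Σ ν·ξ):
  V: 816 − 1(762.1) = 53.86
  U: 0 + 2(762.1) − 1(1107) = 417.2
  R: 0 + 3(1107) = 3321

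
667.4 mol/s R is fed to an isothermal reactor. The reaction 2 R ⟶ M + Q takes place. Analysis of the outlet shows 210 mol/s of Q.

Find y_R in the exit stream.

0.371

For Q: n = n₀ + 1ξ → 210 = 0 + 1ξ, giving ξ = 210 mol/s.
Outlet amounts (n = n₀ + ν ξ):
  R: 667.4 − 2(210) = 247.4
  M: 0 + 1(210) = 210
  Q: 0 + 1(210) = 210
Total out = 667.4 mol/s; y_R = 247.4 / 667.4 = 0.3707.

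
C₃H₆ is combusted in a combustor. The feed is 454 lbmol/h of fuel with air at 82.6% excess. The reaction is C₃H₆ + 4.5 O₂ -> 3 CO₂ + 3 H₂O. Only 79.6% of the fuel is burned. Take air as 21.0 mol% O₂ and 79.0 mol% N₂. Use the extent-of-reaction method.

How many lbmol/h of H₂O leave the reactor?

1080 lbmol/h

Stoichiometric O₂ = 4.5 × 454 = 2043 lbmol/h; O₂ fed = 2043 × 1.826 = 3731 lbmol/h.
N₂ fed = 3731 × 79/21 = 14030 lbmol/h.
Fuel reacted = 0.796 × 454 → ξ = 361.4 lbmol/h.
Outlet (n = n₀ + ν ξ):
  C₃H₆: 454 − 1(361.4) = 92.62
  O₂: 3731 − 4.5(361.4) = 2104
  N₂: 14030 (inert)
  CO₂: 0 + 3(361.4) = 1084
  H₂O: 0 + 3(361.4) = 1084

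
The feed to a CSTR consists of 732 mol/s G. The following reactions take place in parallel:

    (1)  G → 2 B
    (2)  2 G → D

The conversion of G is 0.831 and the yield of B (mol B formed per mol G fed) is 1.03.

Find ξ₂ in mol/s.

ξ₂ = 116 mol/s

Yield of B: 2ξ₁ / 732 = 1.03 → ξ₁ = 377 mol/s.
Conversion of G: 1ξ₁ + 2ξ₂ = 0.831 × 732 = 608.3 → ξ₂ = 115.7 mol/s.
Outlet amounts (n = n₀ + Σ ν·ξ):
  G: 732 − 1(377) − 2(115.7) = 123.7
  B: 0 + 2(377) = 754
  D: 0 + 1(115.7) = 115.7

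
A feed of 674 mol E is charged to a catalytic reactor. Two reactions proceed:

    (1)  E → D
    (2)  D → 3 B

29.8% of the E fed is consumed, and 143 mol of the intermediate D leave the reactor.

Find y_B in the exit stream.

0.22

Conversion of E: E consumed = 1ξ₁ = 0.298 × 674 → ξ₁ = 200.9 mol.
D balance: n_D = 0 + 1ξ₁ − 1ξ₂ = 143 → ξ₂ = (1·200.9 − 143)/1 = 57.85 mol.
Outlet amounts (n = n₀ + Σ ν·ξ):
  E: 674 − 1(200.9) = 473.1
  D: 0 + 1(200.9) − 1(57.85) = 143
  B: 0 + 3(57.85) = 173.6
Total out = 789.7 mol; y_B = 173.6 / 789.7 = 0.2198.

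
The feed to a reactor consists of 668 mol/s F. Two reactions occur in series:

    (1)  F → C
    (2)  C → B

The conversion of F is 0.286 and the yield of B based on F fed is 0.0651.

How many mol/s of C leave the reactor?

Conversion of F: F consumed = 1ξ₁ = 0.286 × 668 → ξ₁ = 191 mol/s.
Yield of B: 1ξ₂ / 668 = 0.0651 → ξ₂ = 43.49 mol/s.
Outlet amounts (n = n₀ + Σ ν·ξ):
  F: 668 − 1(191) = 477
  C: 0 + 1(191) − 1(43.49) = 147.6
  B: 0 + 1(43.49) = 43.49

148 mol/s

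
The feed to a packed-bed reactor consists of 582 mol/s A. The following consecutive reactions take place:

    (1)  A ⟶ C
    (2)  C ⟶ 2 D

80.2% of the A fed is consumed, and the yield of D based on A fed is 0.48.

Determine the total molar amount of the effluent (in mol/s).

Conversion of A: A consumed = 1ξ₁ = 0.802 × 582 → ξ₁ = 466.8 mol/s.
Yield of D: 2ξ₂ / 582 = 0.48 → ξ₂ = 139.7 mol/s.
Outlet amounts (n = n₀ + Σ ν·ξ):
  A: 582 − 1(466.8) = 115.2
  C: 0 + 1(466.8) − 1(139.7) = 327.1
  D: 0 + 2(139.7) = 279.4
Total out = 115.2 + 327.1 + 279.4 = 721.7 mol/s.

722 mol/s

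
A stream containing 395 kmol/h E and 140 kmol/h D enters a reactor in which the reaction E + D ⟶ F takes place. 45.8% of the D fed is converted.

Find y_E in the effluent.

D reacted = 0.458 × 140 = 64.12 kmol/h; ν_D = −1, so ξ = 64.12/1 = 64.12 kmol/h.
Outlet amounts (n = n₀ + ν ξ):
  E: 395 − 1(64.12) = 330.9
  D: 140 − 1(64.12) = 75.88
  F: 0 + 1(64.12) = 64.12
Total out = 470.9 kmol/h; y_E = 330.9 / 470.9 = 0.7027.

0.703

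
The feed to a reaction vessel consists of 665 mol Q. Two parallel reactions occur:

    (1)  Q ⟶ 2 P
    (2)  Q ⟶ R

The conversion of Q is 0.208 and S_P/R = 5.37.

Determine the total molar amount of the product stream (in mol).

766 mol

Conversion of Q: Q consumed = 0.208 × 665 = 138.3 mol = 1ξ₁ + 1ξ₂.
Selectivity: 2ξ₁ / (1ξ₂) = 5.37 → ξ₁ = 2.685 ξ₂.
Substitute: (1·2.685 + 1) ξ₂ = 138.3 → ξ₂ = 37.54 mol, ξ₁ = 100.8 mol.
Outlet amounts (n = n₀ + Σ ν·ξ):
  Q: 665 − 1(100.8) − 1(37.54) = 526.7
  P: 0 + 2(100.8) = 201.6
  R: 0 + 1(37.54) = 37.54
Total out = 526.7 + 201.6 + 37.54 = 765.8 mol.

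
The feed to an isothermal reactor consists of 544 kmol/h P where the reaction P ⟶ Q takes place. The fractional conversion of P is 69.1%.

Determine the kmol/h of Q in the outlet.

P reacted = 0.691 × 544 = 375.9 kmol/h; ν_P = −1, so ξ = 375.9/1 = 375.9 kmol/h.
Outlet amounts (n = n₀ + ν ξ):
  P: 544 − 1(375.9) = 168.1
  Q: 0 + 1(375.9) = 375.9

376 kmol/h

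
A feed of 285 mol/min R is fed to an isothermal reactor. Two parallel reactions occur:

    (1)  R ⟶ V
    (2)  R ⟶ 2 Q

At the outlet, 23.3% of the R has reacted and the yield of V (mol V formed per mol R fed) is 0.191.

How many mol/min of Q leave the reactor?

23.9 mol/min

Yield of V: 1ξ₁ / 285 = 0.191 → ξ₁ = 54.44 mol/min.
Conversion of R: 1ξ₁ + 1ξ₂ = 0.233 × 285 = 66.41 → ξ₂ = 11.97 mol/min.
Outlet amounts (n = n₀ + Σ ν·ξ):
  R: 285 − 1(54.44) − 1(11.97) = 218.6
  V: 0 + 1(54.44) = 54.44
  Q: 0 + 2(11.97) = 23.94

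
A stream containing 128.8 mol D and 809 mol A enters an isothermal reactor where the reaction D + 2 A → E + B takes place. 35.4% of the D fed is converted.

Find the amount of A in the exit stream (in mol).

D reacted = 0.354 × 128.8 = 45.6 mol; ν_D = −1, so ξ = 45.6/1 = 45.6 mol.
Outlet amounts (n = n₀ + ν ξ):
  D: 128.8 − 1(45.6) = 83.2
  A: 809 − 2(45.6) = 717.8
  E: 0 + 1(45.6) = 45.6
  B: 0 + 1(45.6) = 45.6

718 mol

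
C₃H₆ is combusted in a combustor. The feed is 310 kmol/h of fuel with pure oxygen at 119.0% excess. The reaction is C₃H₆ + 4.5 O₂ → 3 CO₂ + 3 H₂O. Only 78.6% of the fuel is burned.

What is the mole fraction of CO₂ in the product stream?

0.21

Stoichiometric O₂ = 4.5 × 310 = 1395 kmol/h; O₂ fed = 1395 × 2.190 = 3055 kmol/h.
Fuel reacted = 0.786 × 310 → ξ = 243.7 kmol/h.
Outlet (n = n₀ + ν ξ):
  C₃H₆: 310 − 1(243.7) = 66.34
  O₂: 3055 − 4.5(243.7) = 1959
  CO₂: 0 + 3(243.7) = 731
  H₂O: 0 + 3(243.7) = 731
Total out = 3487 kmol/h; y_CO₂ = 731 / 3487 = 0.2096.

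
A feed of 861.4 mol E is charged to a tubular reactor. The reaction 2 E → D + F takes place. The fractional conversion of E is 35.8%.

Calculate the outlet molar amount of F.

E reacted = 0.358 × 861.4 = 308.4 mol; ν_E = −2, so ξ = 308.4/2 = 154.2 mol.
Outlet amounts (n = n₀ + ν ξ):
  E: 861.4 − 2(154.2) = 553
  D: 0 + 1(154.2) = 154.2
  F: 0 + 1(154.2) = 154.2

154 mol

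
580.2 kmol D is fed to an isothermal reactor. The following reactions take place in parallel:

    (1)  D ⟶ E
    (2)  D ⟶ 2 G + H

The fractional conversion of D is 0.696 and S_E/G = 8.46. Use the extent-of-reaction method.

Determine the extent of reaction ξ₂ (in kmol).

ξ₂ = 22.5 kmol

Conversion of D: D consumed = 0.696 × 580.2 = 403.8 kmol = 1ξ₁ + 1ξ₂.
Selectivity: 1ξ₁ / (2ξ₂) = 8.46 → ξ₁ = 16.92 ξ₂.
Substitute: (1·16.92 + 1) ξ₂ = 403.8 → ξ₂ = 22.53 kmol, ξ₁ = 381.3 kmol.
Outlet amounts (n = n₀ + Σ ν·ξ):
  D: 580.2 − 1(381.3) − 1(22.53) = 176.4
  E: 0 + 1(381.3) = 381.3
  G: 0 + 2(22.53) = 45.07
  H: 0 + 1(22.53) = 22.53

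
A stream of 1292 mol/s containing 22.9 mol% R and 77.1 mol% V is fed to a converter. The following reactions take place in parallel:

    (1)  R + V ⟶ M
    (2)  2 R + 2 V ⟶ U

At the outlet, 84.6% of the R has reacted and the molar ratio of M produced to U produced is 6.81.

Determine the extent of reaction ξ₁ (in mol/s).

Conversion of R: R consumed = 0.846 × 295.9 = 250.3 mol/s = 1ξ₁ + 2ξ₂.
Selectivity: 1ξ₁ / (1ξ₂) = 6.81 → ξ₁ = 6.81 ξ₂.
Substitute: (1·6.81 + 2) ξ₂ = 250.3 → ξ₂ = 28.41 mol/s, ξ₁ = 193.5 mol/s.
Outlet amounts (n = n₀ + Σ ν·ξ):
  R: 295.9 − 1(193.5) − 2(28.41) = 45.56
  V: 996.1 − 1(193.5) − 2(28.41) = 745.8
  M: 0 + 1(193.5) = 193.5
  U: 0 + 1(28.41) = 28.41

ξ₁ = 193 mol/s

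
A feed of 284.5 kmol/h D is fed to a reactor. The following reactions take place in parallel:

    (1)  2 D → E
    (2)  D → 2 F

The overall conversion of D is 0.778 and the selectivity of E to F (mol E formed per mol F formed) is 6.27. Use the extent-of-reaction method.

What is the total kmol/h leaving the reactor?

Conversion of D: D consumed = 0.778 × 284.5 = 221.3 kmol/h = 2ξ₁ + 1ξ₂.
Selectivity: 1ξ₁ / (2ξ₂) = 6.27 → ξ₁ = 12.54 ξ₂.
Substitute: (2·12.54 + 1) ξ₂ = 221.3 → ξ₂ = 8.487 kmol/h, ξ₁ = 106.4 kmol/h.
Outlet amounts (n = n₀ + Σ ν·ξ):
  D: 284.5 − 2(106.4) − 1(8.487) = 63.16
  E: 0 + 1(106.4) = 106.4
  F: 0 + 2(8.487) = 16.97
Total out = 63.16 + 106.4 + 16.97 = 186.6 kmol/h.

187 kmol/h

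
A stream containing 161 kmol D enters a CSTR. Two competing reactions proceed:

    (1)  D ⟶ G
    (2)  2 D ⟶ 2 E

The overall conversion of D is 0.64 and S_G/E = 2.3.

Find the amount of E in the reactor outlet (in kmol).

Conversion of D: D consumed = 0.64 × 161 = 103 kmol = 1ξ₁ + 2ξ₂.
Selectivity: 1ξ₁ / (2ξ₂) = 2.3 → ξ₁ = 4.6 ξ₂.
Substitute: (1·4.6 + 2) ξ₂ = 103 → ξ₂ = 15.61 kmol, ξ₁ = 71.82 kmol.
Outlet amounts (n = n₀ + Σ ν·ξ):
  D: 161 − 1(71.82) − 2(15.61) = 57.96
  G: 0 + 1(71.82) = 71.82
  E: 0 + 2(15.61) = 31.22

31.2 kmol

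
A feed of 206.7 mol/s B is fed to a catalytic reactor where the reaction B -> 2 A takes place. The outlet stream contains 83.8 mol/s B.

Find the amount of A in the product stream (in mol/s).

246 mol/s

For B: n = n₀ − 1ξ → 83.8 = 206.7 − 1ξ, giving ξ = 122.9 mol/s.
Outlet amounts (n = n₀ + ν ξ):
  B: 206.7 − 1(122.9) = 83.8
  A: 0 + 2(122.9) = 245.8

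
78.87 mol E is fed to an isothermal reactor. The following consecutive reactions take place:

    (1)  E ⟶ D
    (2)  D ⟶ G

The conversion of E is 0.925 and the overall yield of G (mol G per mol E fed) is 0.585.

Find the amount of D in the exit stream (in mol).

26.8 mol

Conversion of E: E consumed = 1ξ₁ = 0.925 × 78.87 → ξ₁ = 72.95 mol.
Yield of G: 1ξ₂ / 78.87 = 0.585 → ξ₂ = 46.14 mol.
Outlet amounts (n = n₀ + Σ ν·ξ):
  E: 78.87 − 1(72.95) = 5.915
  D: 0 + 1(72.95) − 1(46.14) = 26.82
  G: 0 + 1(46.14) = 46.14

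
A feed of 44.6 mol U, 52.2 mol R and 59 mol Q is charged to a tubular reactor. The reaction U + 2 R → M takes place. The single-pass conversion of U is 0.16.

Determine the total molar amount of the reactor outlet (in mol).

U reacted = 0.16 × 44.6 = 7.136 mol; ν_U = −1, so ξ = 7.136/1 = 7.136 mol.
Outlet amounts (n = n₀ + ν ξ):
  U: 44.6 − 1(7.136) = 37.46
  R: 52.2 − 2(7.136) = 37.93
  M: 0 + 1(7.136) = 7.136
  Q: 59 (inert)
Total out = 37.46 + 37.93 + 7.136 + 59 = 141.5 mol.

142 mol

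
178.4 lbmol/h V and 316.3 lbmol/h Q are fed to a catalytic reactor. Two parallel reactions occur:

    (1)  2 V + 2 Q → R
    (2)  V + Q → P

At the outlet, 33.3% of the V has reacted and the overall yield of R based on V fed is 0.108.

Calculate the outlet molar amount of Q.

Yield of R: 1ξ₁ / 178.4 = 0.108 → ξ₁ = 19.27 lbmol/h.
Conversion of V: 2ξ₁ + 1ξ₂ = 0.333 × 178.4 = 59.41 → ξ₂ = 20.87 lbmol/h.
Outlet amounts (n = n₀ + Σ ν·ξ):
  V: 178.4 − 2(19.27) − 1(20.87) = 119
  Q: 316.3 − 2(19.27) − 1(20.87) = 256.9
  R: 0 + 1(19.27) = 19.27
  P: 0 + 1(20.87) = 20.87

257 lbmol/h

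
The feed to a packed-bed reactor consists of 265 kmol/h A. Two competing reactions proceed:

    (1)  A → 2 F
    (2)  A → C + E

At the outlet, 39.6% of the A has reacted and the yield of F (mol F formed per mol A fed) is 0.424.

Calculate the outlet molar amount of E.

Yield of F: 2ξ₁ / 265 = 0.424 → ξ₁ = 56.18 kmol/h.
Conversion of A: 1ξ₁ + 1ξ₂ = 0.396 × 265 = 104.9 → ξ₂ = 48.76 kmol/h.
Outlet amounts (n = n₀ + Σ ν·ξ):
  A: 265 − 1(56.18) − 1(48.76) = 160.1
  F: 0 + 2(56.18) = 112.4
  C: 0 + 1(48.76) = 48.76
  E: 0 + 1(48.76) = 48.76

48.8 kmol/h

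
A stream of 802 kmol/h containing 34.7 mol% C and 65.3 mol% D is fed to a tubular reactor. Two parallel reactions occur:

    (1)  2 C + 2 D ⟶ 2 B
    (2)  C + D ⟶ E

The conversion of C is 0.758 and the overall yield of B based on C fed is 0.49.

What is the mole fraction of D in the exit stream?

Yield of B: 2ξ₁ / 278.3 = 0.49 → ξ₁ = 68.18 kmol/h.
Conversion of C: 2ξ₁ + 1ξ₂ = 0.758 × 278.3 = 210.9 → ξ₂ = 74.58 kmol/h.
Outlet amounts (n = n₀ + Σ ν·ξ):
  C: 278.3 − 2(68.18) − 1(74.58) = 67.35
  D: 523.7 − 2(68.18) − 1(74.58) = 312.8
  B: 0 + 2(68.18) = 136.4
  E: 0 + 1(74.58) = 74.58
Total out = 591.1 kmol/h; y_D = 312.8 / 591.1 = 0.5292.

0.529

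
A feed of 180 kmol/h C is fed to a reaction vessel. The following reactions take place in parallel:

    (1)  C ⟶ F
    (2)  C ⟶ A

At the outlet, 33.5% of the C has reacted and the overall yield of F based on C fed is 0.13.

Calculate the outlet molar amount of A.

Yield of F: 1ξ₁ / 180 = 0.13 → ξ₁ = 23.4 kmol/h.
Conversion of C: 1ξ₁ + 1ξ₂ = 0.335 × 180 = 60.3 → ξ₂ = 36.9 kmol/h.
Outlet amounts (n = n₀ + Σ ν·ξ):
  C: 180 − 1(23.4) − 1(36.9) = 119.7
  F: 0 + 1(23.4) = 23.4
  A: 0 + 1(36.9) = 36.9

36.9 kmol/h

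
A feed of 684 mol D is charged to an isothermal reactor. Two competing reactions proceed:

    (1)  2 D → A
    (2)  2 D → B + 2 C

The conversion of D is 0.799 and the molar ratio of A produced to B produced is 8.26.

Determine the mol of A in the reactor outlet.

Conversion of D: D consumed = 0.799 × 684 = 546.5 mol = 2ξ₁ + 2ξ₂.
Selectivity: 1ξ₁ / (1ξ₂) = 8.26 → ξ₁ = 8.26 ξ₂.
Substitute: (2·8.26 + 2) ξ₂ = 546.5 → ξ₂ = 29.51 mol, ξ₁ = 243.7 mol.
Outlet amounts (n = n₀ + Σ ν·ξ):
  D: 684 − 2(243.7) − 2(29.51) = 137.5
  A: 0 + 1(243.7) = 243.7
  B: 0 + 1(29.51) = 29.51
  C: 0 + 2(29.51) = 59.02

244 mol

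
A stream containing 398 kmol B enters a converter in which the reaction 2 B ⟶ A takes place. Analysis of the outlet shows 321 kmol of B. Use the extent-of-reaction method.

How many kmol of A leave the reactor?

38.5 kmol

For B: n = n₀ − 2ξ → 321 = 398 − 2ξ, giving ξ = 38.5 kmol.
Outlet amounts (n = n₀ + ν ξ):
  B: 398 − 2(38.5) = 321
  A: 0 + 1(38.5) = 38.5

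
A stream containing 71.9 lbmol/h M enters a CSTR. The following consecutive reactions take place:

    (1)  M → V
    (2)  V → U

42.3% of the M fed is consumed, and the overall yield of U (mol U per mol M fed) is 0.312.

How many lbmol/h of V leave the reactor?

Conversion of M: M consumed = 1ξ₁ = 0.423 × 71.9 → ξ₁ = 30.41 lbmol/h.
Yield of U: 1ξ₂ / 71.9 = 0.312 → ξ₂ = 22.43 lbmol/h.
Outlet amounts (n = n₀ + Σ ν·ξ):
  M: 71.9 − 1(30.41) = 41.49
  V: 0 + 1(30.41) − 1(22.43) = 7.981
  U: 0 + 1(22.43) = 22.43

7.98 lbmol/h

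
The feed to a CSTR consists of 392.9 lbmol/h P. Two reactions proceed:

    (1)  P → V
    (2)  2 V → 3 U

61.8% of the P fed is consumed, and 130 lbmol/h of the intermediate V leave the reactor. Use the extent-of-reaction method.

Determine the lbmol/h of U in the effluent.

169 lbmol/h

Conversion of P: P consumed = 1ξ₁ = 0.618 × 392.9 → ξ₁ = 242.8 lbmol/h.
V balance: n_V = 0 + 1ξ₁ − 2ξ₂ = 130 → ξ₂ = (1·242.8 − 130)/2 = 56.41 lbmol/h.
Outlet amounts (n = n₀ + Σ ν·ξ):
  P: 392.9 − 1(242.8) = 150.1
  V: 0 + 1(242.8) − 2(56.41) = 130
  U: 0 + 3(56.41) = 169.2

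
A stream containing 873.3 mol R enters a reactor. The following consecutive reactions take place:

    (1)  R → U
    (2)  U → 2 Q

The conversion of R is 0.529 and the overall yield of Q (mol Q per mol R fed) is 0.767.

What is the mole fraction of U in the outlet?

0.105

Conversion of R: R consumed = 1ξ₁ = 0.529 × 873.3 → ξ₁ = 462 mol.
Yield of Q: 2ξ₂ / 873.3 = 0.767 → ξ₂ = 334.9 mol.
Outlet amounts (n = n₀ + Σ ν·ξ):
  R: 873.3 − 1(462) = 411.3
  U: 0 + 1(462) − 1(334.9) = 127.1
  Q: 0 + 2(334.9) = 669.8
Total out = 1208 mol; y_U = 127.1 / 1208 = 0.1052.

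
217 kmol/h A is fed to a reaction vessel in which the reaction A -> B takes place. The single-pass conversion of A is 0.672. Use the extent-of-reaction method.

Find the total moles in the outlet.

217 kmol/h

A reacted = 0.672 × 217 = 145.8 kmol/h; ν_A = −1, so ξ = 145.8/1 = 145.8 kmol/h.
Outlet amounts (n = n₀ + ν ξ):
  A: 217 − 1(145.8) = 71.18
  B: 0 + 1(145.8) = 145.8
Total out = 71.18 + 145.8 = 217 kmol/h.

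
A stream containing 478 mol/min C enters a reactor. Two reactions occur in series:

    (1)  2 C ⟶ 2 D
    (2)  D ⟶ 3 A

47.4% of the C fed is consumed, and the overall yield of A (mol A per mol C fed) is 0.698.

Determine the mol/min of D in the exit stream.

Conversion of C: C consumed = 2ξ₁ = 0.474 × 478 → ξ₁ = 113.3 mol/min.
Yield of A: 3ξ₂ / 478 = 0.698 → ξ₂ = 111.2 mol/min.
Outlet amounts (n = n₀ + Σ ν·ξ):
  C: 478 − 2(113.3) = 251.4
  D: 0 + 2(113.3) − 1(111.2) = 115.4
  A: 0 + 3(111.2) = 333.6

115 mol/min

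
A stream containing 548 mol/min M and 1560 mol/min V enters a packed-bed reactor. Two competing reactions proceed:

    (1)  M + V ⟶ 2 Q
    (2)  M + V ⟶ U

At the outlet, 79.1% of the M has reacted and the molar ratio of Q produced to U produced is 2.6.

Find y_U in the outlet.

Conversion of M: M consumed = 0.791 × 548 = 433.5 mol/min = 1ξ₁ + 1ξ₂.
Selectivity: 2ξ₁ / (1ξ₂) = 2.6 → ξ₁ = 1.3 ξ₂.
Substitute: (1·1.3 + 1) ξ₂ = 433.5 → ξ₂ = 188.5 mol/min, ξ₁ = 245 mol/min.
Outlet amounts (n = n₀ + Σ ν·ξ):
  M: 548 − 1(245) − 1(188.5) = 114.5
  V: 1560 − 1(245) − 1(188.5) = 1127
  Q: 0 + 2(245) = 490
  U: 0 + 1(188.5) = 188.5
Total out = 1920 mol/min; y_U = 188.5 / 1920 = 0.09818.

0.0982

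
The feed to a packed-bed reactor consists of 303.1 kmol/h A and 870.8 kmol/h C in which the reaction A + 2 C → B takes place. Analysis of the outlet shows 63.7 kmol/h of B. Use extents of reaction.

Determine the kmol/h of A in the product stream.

239 kmol/h

For B: n = n₀ + 1ξ → 63.7 = 0 + 1ξ, giving ξ = 63.7 kmol/h.
Outlet amounts (n = n₀ + ν ξ):
  A: 303.1 − 1(63.7) = 239.4
  C: 870.8 − 2(63.7) = 743.4
  B: 0 + 1(63.7) = 63.7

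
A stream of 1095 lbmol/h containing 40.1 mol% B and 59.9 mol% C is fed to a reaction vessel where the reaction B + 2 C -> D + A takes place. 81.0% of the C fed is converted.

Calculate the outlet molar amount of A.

266 lbmol/h

C reacted = 0.81 × 655.9 = 531.3 lbmol/h; ν_C = −2, so ξ = 531.3/2 = 265.6 lbmol/h.
Outlet amounts (n = n₀ + ν ξ):
  B: 439.1 − 1(265.6) = 173.5
  C: 655.9 − 2(265.6) = 124.6
  D: 0 + 1(265.6) = 265.6
  A: 0 + 1(265.6) = 265.6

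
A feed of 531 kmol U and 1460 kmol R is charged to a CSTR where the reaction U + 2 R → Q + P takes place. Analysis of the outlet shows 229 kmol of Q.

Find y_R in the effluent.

For Q: n = n₀ + 1ξ → 229 = 0 + 1ξ, giving ξ = 229 kmol.
Outlet amounts (n = n₀ + ν ξ):
  U: 531 − 1(229) = 302
  R: 1460 − 2(229) = 1002
  Q: 0 + 1(229) = 229
  P: 0 + 1(229) = 229
Total out = 1762 kmol; y_R = 1002 / 1762 = 0.5687.

0.569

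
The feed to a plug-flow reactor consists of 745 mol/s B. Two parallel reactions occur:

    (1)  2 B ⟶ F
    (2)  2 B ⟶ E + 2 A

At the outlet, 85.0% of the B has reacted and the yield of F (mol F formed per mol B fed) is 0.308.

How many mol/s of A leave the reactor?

174 mol/s

Yield of F: 1ξ₁ / 745 = 0.308 → ξ₁ = 229.5 mol/s.
Conversion of B: 2ξ₁ + 2ξ₂ = 0.85 × 745 = 633.2 → ξ₂ = 87.16 mol/s.
Outlet amounts (n = n₀ + Σ ν·ξ):
  B: 745 − 2(229.5) − 2(87.16) = 111.8
  F: 0 + 1(229.5) = 229.5
  E: 0 + 1(87.16) = 87.16
  A: 0 + 2(87.16) = 174.3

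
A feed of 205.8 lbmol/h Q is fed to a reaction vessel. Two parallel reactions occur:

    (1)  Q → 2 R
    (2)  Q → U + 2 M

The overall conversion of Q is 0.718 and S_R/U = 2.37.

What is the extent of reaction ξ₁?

ξ₁ = 80.1 lbmol/h

Conversion of Q: Q consumed = 0.718 × 205.8 = 147.8 lbmol/h = 1ξ₁ + 1ξ₂.
Selectivity: 2ξ₁ / (1ξ₂) = 2.37 → ξ₁ = 1.185 ξ₂.
Substitute: (1·1.185 + 1) ξ₂ = 147.8 → ξ₂ = 67.63 lbmol/h, ξ₁ = 80.14 lbmol/h.
Outlet amounts (n = n₀ + Σ ν·ξ):
  Q: 205.8 − 1(80.14) − 1(67.63) = 58.04
  R: 0 + 2(80.14) = 160.3
  U: 0 + 1(67.63) = 67.63
  M: 0 + 2(67.63) = 135.3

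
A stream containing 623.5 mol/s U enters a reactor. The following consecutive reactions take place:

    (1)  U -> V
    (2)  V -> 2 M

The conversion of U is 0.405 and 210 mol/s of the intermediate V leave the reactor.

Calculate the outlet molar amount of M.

Conversion of U: U consumed = 1ξ₁ = 0.405 × 623.5 → ξ₁ = 252.5 mol/s.
V balance: n_V = 0 + 1ξ₁ − 1ξ₂ = 210 → ξ₂ = (1·252.5 − 210)/1 = 42.52 mol/s.
Outlet amounts (n = n₀ + Σ ν·ξ):
  U: 623.5 − 1(252.5) = 371
  V: 0 + 1(252.5) − 1(42.52) = 210
  M: 0 + 2(42.52) = 85.04

85 mol/s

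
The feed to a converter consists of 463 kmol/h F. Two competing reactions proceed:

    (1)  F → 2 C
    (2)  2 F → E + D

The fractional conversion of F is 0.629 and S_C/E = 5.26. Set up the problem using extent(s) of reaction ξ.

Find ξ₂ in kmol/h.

ξ₂ = 62.9 kmol/h

Conversion of F: F consumed = 0.629 × 463 = 291.2 kmol/h = 1ξ₁ + 2ξ₂.
Selectivity: 2ξ₁ / (1ξ₂) = 5.26 → ξ₁ = 2.63 ξ₂.
Substitute: (1·2.63 + 2) ξ₂ = 291.2 → ξ₂ = 62.9 kmol/h, ξ₁ = 165.4 kmol/h.
Outlet amounts (n = n₀ + Σ ν·ξ):
  F: 463 − 1(165.4) − 2(62.9) = 171.8
  C: 0 + 2(165.4) = 330.9
  E: 0 + 1(62.9) = 62.9
  D: 0 + 1(62.9) = 62.9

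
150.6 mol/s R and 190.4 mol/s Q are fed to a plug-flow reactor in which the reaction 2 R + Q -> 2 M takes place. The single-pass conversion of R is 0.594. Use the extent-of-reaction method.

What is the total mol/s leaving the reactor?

R reacted = 0.594 × 150.6 = 89.46 mol/s; ν_R = −2, so ξ = 89.46/2 = 44.73 mol/s.
Outlet amounts (n = n₀ + ν ξ):
  R: 150.6 − 2(44.73) = 61.14
  Q: 190.4 − 1(44.73) = 145.7
  M: 0 + 2(44.73) = 89.46
Total out = 61.14 + 145.7 + 89.46 = 296.3 mol/s.

296 mol/s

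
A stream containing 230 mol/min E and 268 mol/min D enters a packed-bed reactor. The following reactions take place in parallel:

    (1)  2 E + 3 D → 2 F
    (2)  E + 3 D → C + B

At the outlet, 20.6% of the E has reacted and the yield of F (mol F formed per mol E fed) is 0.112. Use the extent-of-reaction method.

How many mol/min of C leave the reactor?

Yield of F: 2ξ₁ / 230 = 0.112 → ξ₁ = 12.88 mol/min.
Conversion of E: 2ξ₁ + 1ξ₂ = 0.206 × 230 = 47.38 → ξ₂ = 21.62 mol/min.
Outlet amounts (n = n₀ + Σ ν·ξ):
  E: 230 − 2(12.88) − 1(21.62) = 182.6
  D: 268 − 3(12.88) − 3(21.62) = 164.5
  F: 0 + 2(12.88) = 25.76
  C: 0 + 1(21.62) = 21.62
  B: 0 + 1(21.62) = 21.62

21.6 mol/min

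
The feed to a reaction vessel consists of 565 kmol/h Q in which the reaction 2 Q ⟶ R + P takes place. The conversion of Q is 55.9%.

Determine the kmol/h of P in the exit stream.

158 kmol/h

Q reacted = 0.559 × 565 = 315.8 kmol/h; ν_Q = −2, so ξ = 315.8/2 = 157.9 kmol/h.
Outlet amounts (n = n₀ + ν ξ):
  Q: 565 − 2(157.9) = 249.2
  R: 0 + 1(157.9) = 157.9
  P: 0 + 1(157.9) = 157.9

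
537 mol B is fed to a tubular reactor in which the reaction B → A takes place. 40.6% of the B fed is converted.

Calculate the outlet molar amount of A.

218 mol

B reacted = 0.406 × 537 = 218 mol; ν_B = −1, so ξ = 218/1 = 218 mol.
Outlet amounts (n = n₀ + ν ξ):
  B: 537 − 1(218) = 319
  A: 0 + 1(218) = 218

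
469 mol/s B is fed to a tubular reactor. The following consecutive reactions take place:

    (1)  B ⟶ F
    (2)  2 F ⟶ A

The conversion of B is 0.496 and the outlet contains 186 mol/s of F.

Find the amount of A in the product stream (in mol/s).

Conversion of B: B consumed = 1ξ₁ = 0.496 × 469 → ξ₁ = 232.6 mol/s.
F balance: n_F = 0 + 1ξ₁ − 2ξ₂ = 186 → ξ₂ = (1·232.6 − 186)/2 = 23.31 mol/s.
Outlet amounts (n = n₀ + Σ ν·ξ):
  B: 469 − 1(232.6) = 236.4
  F: 0 + 1(232.6) − 2(23.31) = 186
  A: 0 + 1(23.31) = 23.31

23.3 mol/s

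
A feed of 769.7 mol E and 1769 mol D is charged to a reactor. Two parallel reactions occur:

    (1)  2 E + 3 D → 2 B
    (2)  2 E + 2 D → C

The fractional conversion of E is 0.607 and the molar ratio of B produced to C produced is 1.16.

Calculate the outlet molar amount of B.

172 mol

Conversion of E: E consumed = 0.607 × 769.7 = 467.2 mol = 2ξ₁ + 2ξ₂.
Selectivity: 2ξ₁ / (1ξ₂) = 1.16 → ξ₁ = 0.58 ξ₂.
Substitute: (2·0.58 + 2) ξ₂ = 467.2 → ξ₂ = 147.9 mol, ξ₁ = 85.75 mol.
Outlet amounts (n = n₀ + Σ ν·ξ):
  E: 769.7 − 2(85.75) − 2(147.9) = 302.5
  D: 1769 − 3(85.75) − 2(147.9) = 1216
  B: 0 + 2(85.75) = 171.5
  C: 0 + 1(147.9) = 147.9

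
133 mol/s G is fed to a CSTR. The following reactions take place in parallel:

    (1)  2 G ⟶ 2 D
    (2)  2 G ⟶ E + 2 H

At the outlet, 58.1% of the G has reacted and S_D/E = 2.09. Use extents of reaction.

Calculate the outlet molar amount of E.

18.9 mol/s

Conversion of G: G consumed = 0.581 × 133 = 77.27 mol/s = 2ξ₁ + 2ξ₂.
Selectivity: 2ξ₁ / (1ξ₂) = 2.09 → ξ₁ = 1.045 ξ₂.
Substitute: (2·1.045 + 2) ξ₂ = 77.27 → ξ₂ = 18.89 mol/s, ξ₁ = 19.74 mol/s.
Outlet amounts (n = n₀ + Σ ν·ξ):
  G: 133 − 2(19.74) − 2(18.89) = 55.73
  D: 0 + 2(19.74) = 39.49
  E: 0 + 1(18.89) = 18.89
  H: 0 + 2(18.89) = 37.79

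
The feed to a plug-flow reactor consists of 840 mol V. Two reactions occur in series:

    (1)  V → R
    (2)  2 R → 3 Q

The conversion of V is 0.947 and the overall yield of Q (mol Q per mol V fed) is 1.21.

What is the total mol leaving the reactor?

Conversion of V: V consumed = 1ξ₁ = 0.947 × 840 → ξ₁ = 795.5 mol.
Yield of Q: 3ξ₂ / 840 = 1.21 → ξ₂ = 338.8 mol.
Outlet amounts (n = n₀ + Σ ν·ξ):
  V: 840 − 1(795.5) = 44.52
  R: 0 + 1(795.5) − 2(338.8) = 117.9
  Q: 0 + 3(338.8) = 1016
Total out = 44.52 + 117.9 + 1016 = 1179 mol.

1180 mol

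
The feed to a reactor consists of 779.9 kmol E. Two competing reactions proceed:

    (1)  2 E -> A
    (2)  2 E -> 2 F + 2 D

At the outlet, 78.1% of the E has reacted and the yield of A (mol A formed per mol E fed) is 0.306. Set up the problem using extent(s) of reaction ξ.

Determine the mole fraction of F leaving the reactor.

0.196

Yield of A: 1ξ₁ / 779.9 = 0.306 → ξ₁ = 238.6 kmol.
Conversion of E: 2ξ₁ + 2ξ₂ = 0.781 × 779.9 = 609.1 → ξ₂ = 65.9 kmol.
Outlet amounts (n = n₀ + Σ ν·ξ):
  E: 779.9 − 2(238.6) − 2(65.9) = 170.8
  A: 0 + 1(238.6) = 238.6
  F: 0 + 2(65.9) = 131.8
  D: 0 + 2(65.9) = 131.8
Total out = 673.1 kmol; y_F = 131.8 / 673.1 = 0.1958.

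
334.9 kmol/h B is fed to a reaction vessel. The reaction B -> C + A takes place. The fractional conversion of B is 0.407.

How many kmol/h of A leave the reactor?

136 kmol/h

B reacted = 0.407 × 334.9 = 136.3 kmol/h; ν_B = −1, so ξ = 136.3/1 = 136.3 kmol/h.
Outlet amounts (n = n₀ + ν ξ):
  B: 334.9 − 1(136.3) = 198.6
  C: 0 + 1(136.3) = 136.3
  A: 0 + 1(136.3) = 136.3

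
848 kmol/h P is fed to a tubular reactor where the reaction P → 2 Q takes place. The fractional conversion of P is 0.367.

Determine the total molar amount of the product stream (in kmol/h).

P reacted = 0.367 × 848 = 311.2 kmol/h; ν_P = −1, so ξ = 311.2/1 = 311.2 kmol/h.
Outlet amounts (n = n₀ + ν ξ):
  P: 848 − 1(311.2) = 536.8
  Q: 0 + 2(311.2) = 622.4
Total out = 536.8 + 622.4 = 1159 kmol/h.

1160 kmol/h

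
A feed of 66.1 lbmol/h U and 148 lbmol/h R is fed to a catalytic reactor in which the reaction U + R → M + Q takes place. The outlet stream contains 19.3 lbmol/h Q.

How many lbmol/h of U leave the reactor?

For Q: n = n₀ + 1ξ → 19.3 = 0 + 1ξ, giving ξ = 19.3 lbmol/h.
Outlet amounts (n = n₀ + ν ξ):
  U: 66.1 − 1(19.3) = 46.8
  R: 148 − 1(19.3) = 128.7
  M: 0 + 1(19.3) = 19.3
  Q: 0 + 1(19.3) = 19.3

46.8 lbmol/h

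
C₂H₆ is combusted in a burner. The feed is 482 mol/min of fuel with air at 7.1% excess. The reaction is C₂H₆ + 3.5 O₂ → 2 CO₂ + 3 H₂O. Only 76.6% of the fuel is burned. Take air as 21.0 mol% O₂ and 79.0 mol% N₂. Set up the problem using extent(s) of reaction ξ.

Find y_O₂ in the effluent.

Stoichiometric O₂ = 3.5 × 482 = 1687 mol/min; O₂ fed = 1687 × 1.071 = 1807 mol/min.
N₂ fed = 1807 × 79/21 = 6797 mol/min.
Fuel reacted = 0.766 × 482 → ξ = 369.2 mol/min.
Outlet (n = n₀ + ν ξ):
  C₂H₆: 482 − 1(369.2) = 112.8
  O₂: 1807 − 3.5(369.2) = 514.5
  N₂: 6797 (inert)
  CO₂: 0 + 2(369.2) = 738.4
  H₂O: 0 + 3(369.2) = 1108
Total out = 9270 mol/min; y_O₂ = 514.5 / 9270 = 0.0555.

0.0555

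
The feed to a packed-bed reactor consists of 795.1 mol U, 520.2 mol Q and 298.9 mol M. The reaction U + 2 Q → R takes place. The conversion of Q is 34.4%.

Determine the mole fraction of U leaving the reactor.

Q reacted = 0.344 × 520.2 = 178.9 mol; ν_Q = −2, so ξ = 178.9/2 = 89.47 mol.
Outlet amounts (n = n₀ + ν ξ):
  U: 795.1 − 1(89.47) = 705.6
  Q: 520.2 − 2(89.47) = 341.3
  R: 0 + 1(89.47) = 89.47
  M: 298.9 (inert)
Total out = 1435 mol; y_U = 705.6 / 1435 = 0.4916.

0.492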